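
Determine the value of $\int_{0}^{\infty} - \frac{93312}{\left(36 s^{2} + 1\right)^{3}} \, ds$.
$- 2916 \pi$

Recall the elementary integral
$$J(a) = \int_{0}^{\infty} - \frac{2}{a^{2} + s^{2}} \, ds = - \frac{\pi}{a}.$$

Differentiating under the integral sign with respect to $a$,
$$\frac{dJ}{da} = \int_{0}^{\infty} \frac{4 a}{\left(a^{2} + s^{2}\right)^{2}} \, ds = \frac{\pi}{a^{2}},$$
so $\int_{0}^{\infty} - \frac{2}{\left(a^{2} + s^{2}\right)^{2}} \, ds = - \frac{\pi}{2 a^{3}}$.

Repeating — each differentiation of $1/(s^2+a^2)^j$ produces $-2ja/(s^2+a^2)^{j+1}$ — and dividing through by $-2ja$ at each step yields, after $2$ differentiations in total,
$$\int_{0}^{\infty} - \frac{2}{\left(a^{2} + s^{2}\right)^{3}} \, ds = - \frac{3 \pi}{8 a^{5}}.$$

Setting $a = \frac{1}{6}$:
$$I = - 2916 \pi.$$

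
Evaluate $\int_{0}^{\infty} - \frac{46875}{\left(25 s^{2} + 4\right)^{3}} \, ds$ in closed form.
$- \frac{28125 \pi}{512}$

Begin with the known result
$$J(a) = \int_{0}^{\infty} - \frac{3}{a^{2} + s^{2}} \, ds = - \frac{3 \pi}{2 a}.$$

Differentiating under the integral sign with respect to $a$,
$$\frac{dJ}{da} = \int_{0}^{\infty} \frac{6 a}{\left(a^{2} + s^{2}\right)^{2}} \, ds = \frac{3 \pi}{2 a^{2}},$$
so $\int_{0}^{\infty} - \frac{3}{\left(a^{2} + s^{2}\right)^{2}} \, ds = - \frac{3 \pi}{4 a^{3}}$.

Repeating — each differentiation of $1/(s^2+a^2)^j$ produces $-2ja/(s^2+a^2)^{j+1}$ — and dividing through by $-2ja$ at each step yields, after $2$ differentiations in total,
$$\int_{0}^{\infty} - \frac{3}{\left(a^{2} + s^{2}\right)^{3}} \, ds = - \frac{9 \pi}{16 a^{5}}.$$

Setting $a = \frac{2}{5}$:
$$I = - \frac{28125 \pi}{512}.$$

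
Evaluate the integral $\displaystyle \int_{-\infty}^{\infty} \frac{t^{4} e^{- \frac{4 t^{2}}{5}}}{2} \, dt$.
$\frac{75 \sqrt{5} \sqrt{\pi}}{256}$

Consider the simpler parametrised integral
$$J(a) = \int_{-\infty}^{\infty} \frac{e^{- a t^{2}}}{2} \, dt = \frac{\sqrt{\pi}}{2 \sqrt{a}}.$$

Differentiating under the integral sign brings down a factor of $(-t^2)$:
$$\frac{dJ}{da} = \int_{-\infty}^{\infty} - \frac{t^{2} e^{- a t^{2}}}{2} \, dt = - \frac{\sqrt{\pi}}{4 a^{\frac{3}{2}}}.$$

Repeating twice in total — each differentiation brings down another $(-t^2)$ — gives
$$\frac{d^{2}J}{da^{2}} = \int_{-\infty}^{\infty} \frac{t^{4} e^{- a t^{2}}}{2} \, dt = \frac{3 \sqrt{\pi}}{8 a^{\frac{5}{2}}},$$
and the integrand here is exactly the target integrand, so $I = \frac{3 \sqrt{\pi}}{8 a^{\frac{5}{2}}}$.

Setting $a = \frac{4}{5}$:
$$I = \frac{75 \sqrt{5} \sqrt{\pi}}{256}.$$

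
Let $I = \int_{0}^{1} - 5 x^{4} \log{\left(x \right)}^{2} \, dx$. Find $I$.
$- \frac{2}{25}$

Consider the simpler parametrised integral
$$J(a) = \int_{0}^{1} - 5 x^{a} \, dx = - \frac{5}{a + 1}.$$

Differentiating under the integral sign brings down a factor of $\ln x$:
$$\frac{dJ}{da} = \int_{0}^{1} - 5 x^{a} \log{\left(x \right)} \, dx = \frac{5}{\left(a + 1\right)^{2}}.$$

Repeating twice in total — each differentiation brings down another $\ln x$ — gives
$$\frac{d^{2}J}{da^{2}} = \int_{0}^{1} - 5 x^{a} \log{\left(x \right)}^{2} \, dx = - \frac{10}{\left(a + 1\right)^{3}},$$
and the integrand here is exactly the target integrand, so $I = - \frac{10}{\left(a + 1\right)^{3}}$.

Setting $a = 4$:
$$I = - \frac{2}{25}.$$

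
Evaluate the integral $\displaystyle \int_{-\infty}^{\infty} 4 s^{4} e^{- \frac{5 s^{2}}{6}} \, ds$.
$\frac{108 \sqrt{30} \sqrt{\pi}}{125}$

Consider the simpler parametrised integral
$$J(a) = \int_{-\infty}^{\infty} 4 e^{- a s^{2}} \, ds = \frac{4 \sqrt{\pi}}{\sqrt{a}}.$$

Differentiating under the integral sign brings down a factor of $(-s^2)$:
$$\frac{dJ}{da} = \int_{-\infty}^{\infty} - 4 s^{2} e^{- a s^{2}} \, ds = - \frac{2 \sqrt{\pi}}{a^{\frac{3}{2}}}.$$

Repeating twice in total — each differentiation brings down another $(-s^2)$ — gives
$$\frac{d^{2}J}{da^{2}} = \int_{-\infty}^{\infty} 4 s^{4} e^{- a s^{2}} \, ds = \frac{3 \sqrt{\pi}}{a^{\frac{5}{2}}},$$
and the integrand here is exactly the target integrand, so $I = \frac{3 \sqrt{\pi}}{a^{\frac{5}{2}}}$.

Setting $a = \frac{5}{6}$:
$$I = \frac{108 \sqrt{30} \sqrt{\pi}}{125}.$$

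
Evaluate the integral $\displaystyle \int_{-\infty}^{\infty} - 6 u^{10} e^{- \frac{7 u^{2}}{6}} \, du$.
$- \frac{196830 \sqrt{42} \sqrt{\pi}}{16807}$

Begin with the known integral
$$J(a) = \int_{-\infty}^{\infty} - 6 e^{- a u^{2}} \, du = - \frac{6 \sqrt{\pi}}{\sqrt{a}}.$$

Differentiating under the integral sign brings down a factor of $(-u^2)$:
$$\frac{dJ}{da} = \int_{-\infty}^{\infty} 6 u^{2} e^{- a u^{2}} \, du = \frac{3 \sqrt{\pi}}{a^{\frac{3}{2}}}.$$

Repeating $5$ times in total — each differentiation brings down another $(-u^2)$ — gives
$$\frac{d^{5}J}{da^{5}} = \int_{-\infty}^{\infty} 6 u^{10} e^{- a u^{2}} \, du = \frac{2835 \sqrt{\pi}}{16 a^{\frac{11}{2}}},$$
and the integrand here is $(-1)^{5}$ times the target integrand, so $I = (-1)^{5}\,\frac{d^{5}J}{da^{5}} = - \frac{2835 \sqrt{\pi}}{16 a^{\frac{11}{2}}}$.

Setting $a = \frac{7}{6}$:
$$I = - \frac{196830 \sqrt{42} \sqrt{\pi}}{16807}.$$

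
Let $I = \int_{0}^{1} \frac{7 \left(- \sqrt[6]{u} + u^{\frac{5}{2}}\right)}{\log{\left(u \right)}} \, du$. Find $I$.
$\log{\left(2187 \right)}$

Consider the one-parameter family: let $I(a) = \int_{0}^{1} \frac{7 \left(- \sqrt[6]{u} + u^{a}\right)}{\log{\left(u \right)}} \, du$.

Since $\dfrac{\partial}{\partial a}\,u^{a} = u^{a} \ln u$, the $\ln u$ in the denominator cancels and
$$\frac{dI}{da} = \int_{0}^{1} 7 u^{a} \, du = 7 \left[\frac{u^{a+1}}{a+1}\right]_0^1 = \frac{7}{a + 1}.$$

Integrating with respect to $a$ gives $I(a) = \log{\left(\frac{279936 \left(a + 1\right)^{7}}{823543} \right)} + C$.

At $a = \frac{1}{6}$ the integrand is identically $0$, so $I(\frac{1}{6}) = 0$. The closed form gives $0$, hence $C = 0$.

Setting $a = \frac{5}{2}$:
$$I = \log{\left(2187 \right)}.$$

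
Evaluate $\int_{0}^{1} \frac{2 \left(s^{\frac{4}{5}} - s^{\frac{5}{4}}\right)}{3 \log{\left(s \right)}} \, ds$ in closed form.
$\log{\left(\frac{2 \sqrt[3]{10}}{5} \right)}$

Introduce a parameter $a$ in the exponent: let $I(a) = \int_{0}^{1} \frac{2 \left(- s^{\frac{5}{4}} + s^{a}\right)}{3 \log{\left(s \right)}} \, ds$.

Since $\dfrac{\partial}{\partial a}\,s^{a} = s^{a} \ln s$, the $\ln s$ in the denominator cancels and
$$\frac{dI}{da} = \int_{0}^{1} \frac{2}{3} s^{a} \, ds = \frac{2}{3} \left[\frac{s^{a+1}}{a+1}\right]_0^1 = \frac{2}{3 \left(a + 1\right)}.$$

Integrating with respect to $a$ gives $I(a) = \frac{2 \log{\left(\frac{4 a}{9} + \frac{4}{9} \right)}}{3} + C$.

At $a = \frac{5}{4}$ the integrand is identically $0$, so $I(\frac{5}{4}) = 0$. The closed form gives $0$, hence $C = 0$.

Setting $a = \frac{4}{5}$:
$$I = \log{\left(\frac{2 \sqrt[3]{10}}{5} \right)}.$$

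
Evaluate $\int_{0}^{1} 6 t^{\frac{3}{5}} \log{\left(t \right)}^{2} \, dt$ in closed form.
$\frac{375}{128}$

Begin with the known integral
$$J(a) = \int_{0}^{1} 6 t^{a} \, dt = \frac{6}{a + 1}.$$

Differentiating under the integral sign brings down a factor of $\ln t$:
$$\frac{dJ}{da} = \int_{0}^{1} 6 t^{a} \log{\left(t \right)} \, dt = - \frac{6}{\left(a + 1\right)^{2}}.$$

Repeating twice in total — each differentiation brings down another $\ln t$ — gives
$$\frac{d^{2}J}{da^{2}} = \int_{0}^{1} 6 t^{a} \log{\left(t \right)}^{2} \, dt = \frac{12}{\left(a + 1\right)^{3}},$$
and the integrand here is exactly the target integrand, so $I = \frac{12}{\left(a + 1\right)^{3}}$.

Setting $a = \frac{3}{5}$:
$$I = \frac{375}{128}.$$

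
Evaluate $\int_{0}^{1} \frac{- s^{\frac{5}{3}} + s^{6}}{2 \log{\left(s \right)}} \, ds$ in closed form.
$\log{\left(\frac{\sqrt{42}}{4} \right)}$

Introduce a parameter $a$ in the exponent: let $I(a) = \int_{0}^{1} \frac{- s^{\frac{5}{3}} + s^{a}}{2 \log{\left(s \right)}} \, ds$.

Since $\dfrac{\partial}{\partial a}\,s^{a} = s^{a} \ln s$, the $\ln s$ in the denominator cancels and
$$\frac{dI}{da} = \int_{0}^{1} \frac{1}{2} s^{a} \, ds = \frac{1}{2} \left[\frac{s^{a+1}}{a+1}\right]_0^1 = \frac{1}{2 \left(a + 1\right)}.$$

Integrating with respect to $a$ gives $I(a) = \log{\left(\frac{\sqrt{6} \sqrt{a + 1}}{4} \right)} + C$.

At $a = \frac{5}{3}$ the integrand is identically $0$, so $I(\frac{5}{3}) = 0$. The closed form gives $0$, hence $C = 0$.

Setting $a = 6$:
$$I = \log{\left(\frac{\sqrt{42}}{4} \right)}.$$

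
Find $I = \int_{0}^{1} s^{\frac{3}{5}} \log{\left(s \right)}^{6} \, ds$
$\frac{3515625}{131072}$

Start from the elementary integral
$$J(a) = \int_{0}^{1} s^{a} \, ds = \frac{1}{a + 1}.$$

Differentiating under the integral sign brings down a factor of $\ln s$:
$$\frac{dJ}{da} = \int_{0}^{1} s^{a} \log{\left(s \right)} \, ds = - \frac{1}{\left(a + 1\right)^{2}}.$$

Repeating $6$ times in total — each differentiation brings down another $\ln s$ — gives
$$\frac{d^{6}J}{da^{6}} = \int_{0}^{1} s^{a} \log{\left(s \right)}^{6} \, ds = \frac{720}{\left(a + 1\right)^{7}},$$
and the integrand here is exactly the target integrand, so $I = \frac{720}{\left(a + 1\right)^{7}}$.

Setting $a = \frac{3}{5}$:
$$I = \frac{3515625}{131072}.$$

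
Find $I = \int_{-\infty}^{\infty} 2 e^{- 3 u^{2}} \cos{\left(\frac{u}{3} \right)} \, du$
$\frac{2 \sqrt{3} \sqrt{\pi}}{3 e^{\frac{1}{108}}}$

Let $b$ denote the cosine frequency and define $I(b) = \int_{-\infty}^{\infty} 2 e^{- 3 u^{2}} \cos{\left(b u \right)} \, du$.

Differentiating under the integral sign,
$$I'(b) = \int_{-\infty}^{\infty} - 2 u e^{- 3 u^{2}} \sin{\left(b u \right)} \, du.$$

Integrate $\int_{-\infty}^{\infty} u \sin(b u)\, e^{- 3 u^{2}}\, du$ by parts with $w = \sin(b u)$ and $dv = u\, e^{- 3 u^{2}}\, du$, giving $v = - \frac{e^{- 3 u^{2}}}{6}$. The boundary term vanishes and
$$\int_{-\infty}^{\infty} u \sin(b u)\, e^{- 3 u^{2}}\, du = \frac{b}{6} \int_{-\infty}^{\infty} \cos(b u)\, e^{- 3 u^{2}}\, du,$$
so $I'(b) = - \frac{b}{6}\, I(b)$.

This is a separable first-order ODE; solving with the initial condition $I(0) = \int_{-\infty}^{\infty} 2 e^{- 3 u^{2}}\,du = \frac{2 \sqrt{3} \sqrt{\pi}}{3}$ gives
$$I(b) = \frac{2 \sqrt{3} \sqrt{\pi} e^{- \frac{b^{2}}{12}}}{3}.$$

Setting $b = \frac{1}{3}$:
$$I = \frac{2 \sqrt{3} \sqrt{\pi}}{3 e^{\frac{1}{108}}}.$$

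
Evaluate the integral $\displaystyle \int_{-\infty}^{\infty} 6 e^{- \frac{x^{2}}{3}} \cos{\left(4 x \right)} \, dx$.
$\frac{6 \sqrt{3} \sqrt{\pi}}{e^{12}}$

Define $I(b) = \int_{-\infty}^{\infty} 6 e^{- \frac{x^{2}}{3}} \cos{\left(b x \right)} \, dx$.

Differentiating under the integral sign,
$$I'(b) = \int_{-\infty}^{\infty} - 6 x e^{- \frac{x^{2}}{3}} \sin{\left(b x \right)} \, dx.$$

Integrate $\int_{-\infty}^{\infty} x \sin(b x)\, e^{- \frac{x^{2}}{3}}\, dx$ by parts with $u = \sin(b x)$ and $dv = x\, e^{- \frac{x^{2}}{3}}\, dx$, giving $v = - \frac{3 e^{- \frac{x^{2}}{3}}}{2}$. The boundary term vanishes and
$$\int_{-\infty}^{\infty} x \sin(b x)\, e^{- \frac{x^{2}}{3}}\, dx = \frac{3 b}{2} \int_{-\infty}^{\infty} \cos(b x)\, e^{- \frac{x^{2}}{3}}\, dx,$$
so $I'(b) = - \frac{3 b}{2}\, I(b)$.

This is a separable first-order ODE; solving with the initial condition $I(0) = \int_{-\infty}^{\infty} 6 e^{- \frac{x^{2}}{3}}\,dx = 6 \sqrt{3} \sqrt{\pi}$ gives
$$I(b) = 6 \sqrt{3} \sqrt{\pi} e^{- \frac{3 b^{2}}{4}}.$$

Setting $b = 4$:
$$I = \frac{6 \sqrt{3} \sqrt{\pi}}{e^{12}}.$$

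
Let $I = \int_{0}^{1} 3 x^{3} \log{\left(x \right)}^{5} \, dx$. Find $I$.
$- \frac{45}{512}$

Begin with the known integral
$$J(a) = \int_{0}^{1} 3 x^{a} \, dx = \frac{3}{a + 1}.$$

Differentiating under the integral sign brings down a factor of $\ln x$:
$$\frac{dJ}{da} = \int_{0}^{1} 3 x^{a} \log{\left(x \right)} \, dx = - \frac{3}{\left(a + 1\right)^{2}}.$$

Repeating $5$ times in total — each differentiation brings down another $\ln x$ — gives
$$\frac{d^{5}J}{da^{5}} = \int_{0}^{1} 3 x^{a} \log{\left(x \right)}^{5} \, dx = - \frac{360}{\left(a + 1\right)^{6}},$$
and the integrand here is exactly the target integrand, so $I = - \frac{360}{\left(a + 1\right)^{6}}$.

Setting $a = 3$:
$$I = - \frac{45}{512}.$$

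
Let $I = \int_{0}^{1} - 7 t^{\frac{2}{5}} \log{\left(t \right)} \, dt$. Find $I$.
$\frac{25}{7}$

Begin with the known integral
$$J(a) = \int_{0}^{1} - 7 t^{a} \, dt = - \frac{7}{a + 1}.$$

Differentiating under the integral sign brings down a factor of $\ln t$:
$$\frac{dJ}{da} = \int_{0}^{1} - 7 t^{a} \log{\left(t \right)} \, dt = \frac{7}{\left(a + 1\right)^{2}}.$$

The integral on the left is $I$, so $I = \frac{7}{\left(a + 1\right)^{2}}$.

Setting $a = \frac{2}{5}$:
$$I = \frac{25}{7}.$$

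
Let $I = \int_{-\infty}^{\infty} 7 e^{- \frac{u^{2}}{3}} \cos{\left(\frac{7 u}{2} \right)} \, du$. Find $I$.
$\frac{7 \sqrt{3} \sqrt{\pi}}{e^{\frac{147}{16}}}$

Define $I(b) = \int_{-\infty}^{\infty} 7 e^{- \frac{u^{2}}{3}} \cos{\left(b u \right)} \, du$.

Differentiating under the integral sign,
$$I'(b) = \int_{-\infty}^{\infty} - 7 u e^{- \frac{u^{2}}{3}} \sin{\left(b u \right)} \, du.$$

Integrate $\int_{-\infty}^{\infty} u \sin(b u)\, e^{- \frac{u^{2}}{3}}\, du$ by parts with $w = \sin(b u)$ and $dv = u\, e^{- \frac{u^{2}}{3}}\, du$, giving $v = - \frac{3 e^{- \frac{u^{2}}{3}}}{2}$. The boundary term vanishes and
$$\int_{-\infty}^{\infty} u \sin(b u)\, e^{- \frac{u^{2}}{3}}\, du = \frac{3 b}{2} \int_{-\infty}^{\infty} \cos(b u)\, e^{- \frac{u^{2}}{3}}\, du,$$
so $I'(b) = - \frac{3 b}{2}\, I(b)$.

This is a separable first-order ODE; solving with the initial condition $I(0) = \int_{-\infty}^{\infty} 7 e^{- \frac{u^{2}}{3}}\,du = 7 \sqrt{3} \sqrt{\pi}$ gives
$$I(b) = 7 \sqrt{3} \sqrt{\pi} e^{- \frac{3 b^{2}}{4}}.$$

Setting $b = \frac{7}{2}$:
$$I = \frac{7 \sqrt{3} \sqrt{\pi}}{e^{\frac{147}{16}}}.$$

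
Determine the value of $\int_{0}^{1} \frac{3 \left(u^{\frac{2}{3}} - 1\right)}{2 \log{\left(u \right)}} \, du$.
$\log{\left(\frac{5 \sqrt{15}}{9} \right)}$

Introduce a parameter $a$ in the exponent: let $I(a) = \int_{0}^{1} \frac{3 \left(u^{a} - 1\right)}{2 \log{\left(u \right)}} \, du$.

Since $\dfrac{\partial}{\partial a}\,u^{a} = u^{a} \ln u$, the $\ln u$ in the denominator cancels and
$$\frac{dI}{da} = \int_{0}^{1} \frac{3}{2} u^{a} \, du = \frac{3}{2} \left[\frac{u^{a+1}}{a+1}\right]_0^1 = \frac{3}{2 \left(a + 1\right)}.$$

Integrating with respect to $a$ gives $I(a) = \frac{3 \log{\left(a + 1 \right)}}{2} + C$.

At $a = 0$ the integrand is identically $0$, so $I(0) = 0$. The closed form gives $0$, hence $C = 0$.

Setting $a = \frac{2}{3}$:
$$I = \log{\left(\frac{5 \sqrt{15}}{9} \right)}.$$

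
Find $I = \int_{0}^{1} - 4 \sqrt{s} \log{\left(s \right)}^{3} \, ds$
$\frac{128}{27}$

Begin with the known integral
$$J(a) = \int_{0}^{1} - 4 s^{a} \, ds = - \frac{4}{a + 1}.$$

Differentiating under the integral sign brings down a factor of $\ln s$:
$$\frac{dJ}{da} = \int_{0}^{1} - 4 s^{a} \log{\left(s \right)} \, ds = \frac{4}{\left(a + 1\right)^{2}}.$$

Repeating $3$ times in total — each differentiation brings down another $\ln s$ — gives
$$\frac{d^{3}J}{da^{3}} = \int_{0}^{1} - 4 s^{a} \log{\left(s \right)}^{3} \, ds = \frac{24}{\left(a + 1\right)^{4}},$$
and the integrand here is exactly the target integrand, so $I = \frac{24}{\left(a + 1\right)^{4}}$.

Setting $a = \frac{1}{2}$:
$$I = \frac{128}{27}.$$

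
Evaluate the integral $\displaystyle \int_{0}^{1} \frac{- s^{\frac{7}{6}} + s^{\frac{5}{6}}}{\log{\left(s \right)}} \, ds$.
$\log{\left(\frac{11}{13} \right)}$

Introduce a parameter $a$ in the exponent: let $I(a) = \int_{0}^{1} \frac{- s^{\frac{7}{6}} + s^{a}}{\log{\left(s \right)}} \, ds$.

Since $\dfrac{\partial}{\partial a}\,s^{a} = s^{a} \ln s$, the $\ln s$ in the denominator cancels and
$$\frac{dI}{da} = \int_{0}^{1} s^{a} \, ds = \left[\frac{s^{a+1}}{a+1}\right]_0^1 = \frac{1}{a + 1}.$$

Integrating with respect to $a$ gives $I(a) = \log{\left(\frac{6 a}{13} + \frac{6}{13} \right)} + C$.

At $a = \frac{7}{6}$ the integrand is identically $0$, so $I(\frac{7}{6}) = 0$. The closed form gives $0$, hence $C = 0$.

Setting $a = \frac{5}{6}$:
$$I = \log{\left(\frac{11}{13} \right)}.$$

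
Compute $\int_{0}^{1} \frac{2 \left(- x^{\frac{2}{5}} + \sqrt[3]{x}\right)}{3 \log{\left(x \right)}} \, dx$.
$\log{\left(\frac{2 \sqrt[3]{42} \cdot 5^{\frac{2}{3}}}{21} \right)}$

Consider the one-parameter family: let $I(a) = \int_{0}^{1} \frac{2 \left(- x^{\frac{2}{5}} + x^{a}\right)}{3 \log{\left(x \right)}} \, dx$.

Since $\dfrac{\partial}{\partial a}\,x^{a} = x^{a} \ln x$, the $\ln x$ in the denominator cancels and
$$\frac{dI}{da} = \int_{0}^{1} \frac{2}{3} x^{a} \, dx = \frac{2}{3} \left[\frac{x^{a+1}}{a+1}\right]_0^1 = \frac{2}{3 \left(a + 1\right)}.$$

Integrating with respect to $a$ gives $I(a) = \log{\left(\frac{5^{\frac{2}{3}} \sqrt[3]{7} \left(a + 1\right)^{\frac{2}{3}}}{7} \right)} + C$.

At $a = \frac{2}{5}$ the integrand is identically $0$, so $I(\frac{2}{5}) = 0$. The closed form gives $0$, hence $C = 0$.

Setting $a = \frac{1}{3}$:
$$I = \log{\left(\frac{2 \sqrt[3]{42} \cdot 5^{\frac{2}{3}}}{21} \right)}.$$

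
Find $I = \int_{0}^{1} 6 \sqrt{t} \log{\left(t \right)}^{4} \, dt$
$\frac{512}{27}$

Begin with the known integral
$$J(a) = \int_{0}^{1} 6 t^{a} \, dt = \frac{6}{a + 1}.$$

Differentiating under the integral sign brings down a factor of $\ln t$:
$$\frac{dJ}{da} = \int_{0}^{1} 6 t^{a} \log{\left(t \right)} \, dt = - \frac{6}{\left(a + 1\right)^{2}}.$$

Repeating $4$ times in total — each differentiation brings down another $\ln t$ — gives
$$\frac{d^{4}J}{da^{4}} = \int_{0}^{1} 6 t^{a} \log{\left(t \right)}^{4} \, dt = \frac{144}{\left(a + 1\right)^{5}},$$
and the integrand here is exactly the target integrand, so $I = \frac{144}{\left(a + 1\right)^{5}}$.

Setting $a = \frac{1}{2}$:
$$I = \frac{512}{27}.$$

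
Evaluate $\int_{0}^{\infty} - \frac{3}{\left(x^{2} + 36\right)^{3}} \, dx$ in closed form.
$- \frac{\pi}{13824}$

Recall the elementary integral
$$J(a) = \int_{0}^{\infty} - \frac{3}{a^{2} + x^{2}} \, dx = - \frac{3 \pi}{2 a}.$$

Differentiating under the integral sign with respect to $a$,
$$\frac{dJ}{da} = \int_{0}^{\infty} \frac{6 a}{\left(a^{2} + x^{2}\right)^{2}} \, dx = \frac{3 \pi}{2 a^{2}},$$
so $\int_{0}^{\infty} - \frac{3}{\left(a^{2} + x^{2}\right)^{2}} \, dx = - \frac{3 \pi}{4 a^{3}}$.

Repeating — each differentiation of $1/(x^2+a^2)^j$ produces $-2ja/(x^2+a^2)^{j+1}$ — and dividing through by $-2ja$ at each step yields, after $2$ differentiations in total,
$$\int_{0}^{\infty} - \frac{3}{\left(a^{2} + x^{2}\right)^{3}} \, dx = - \frac{9 \pi}{16 a^{5}}.$$

Setting $a = 6$:
$$I = - \frac{\pi}{13824}.$$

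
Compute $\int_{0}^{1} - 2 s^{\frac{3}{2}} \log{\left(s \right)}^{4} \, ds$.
$- \frac{1536}{3125}$

Start from the elementary integral
$$J(a) = \int_{0}^{1} - 2 s^{a} \, ds = - \frac{2}{a + 1}.$$

Differentiating under the integral sign brings down a factor of $\ln s$:
$$\frac{dJ}{da} = \int_{0}^{1} - 2 s^{a} \log{\left(s \right)} \, ds = \frac{2}{\left(a + 1\right)^{2}}.$$

Repeating $4$ times in total — each differentiation brings down another $\ln s$ — gives
$$\frac{d^{4}J}{da^{4}} = \int_{0}^{1} - 2 s^{a} \log{\left(s \right)}^{4} \, ds = - \frac{48}{\left(a + 1\right)^{5}},$$
and the integrand here is exactly the target integrand, so $I = - \frac{48}{\left(a + 1\right)^{5}}$.

Setting $a = \frac{3}{2}$:
$$I = - \frac{1536}{3125}.$$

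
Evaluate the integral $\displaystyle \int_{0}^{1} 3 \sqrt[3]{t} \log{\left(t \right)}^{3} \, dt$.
$- \frac{729}{128}$

Begin with the known integral
$$J(a) = \int_{0}^{1} 3 t^{a} \, dt = \frac{3}{a + 1}.$$

Differentiating under the integral sign brings down a factor of $\ln t$:
$$\frac{dJ}{da} = \int_{0}^{1} 3 t^{a} \log{\left(t \right)} \, dt = - \frac{3}{\left(a + 1\right)^{2}}.$$

Repeating $3$ times in total — each differentiation brings down another $\ln t$ — gives
$$\frac{d^{3}J}{da^{3}} = \int_{0}^{1} 3 t^{a} \log{\left(t \right)}^{3} \, dt = - \frac{18}{\left(a + 1\right)^{4}},$$
and the integrand here is exactly the target integrand, so $I = - \frac{18}{\left(a + 1\right)^{4}}$.

Setting $a = \frac{1}{3}$:
$$I = - \frac{729}{128}.$$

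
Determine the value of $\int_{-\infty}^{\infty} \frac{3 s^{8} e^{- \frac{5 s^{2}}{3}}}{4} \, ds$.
$\frac{5103 \sqrt{15} \sqrt{\pi}}{40000}$

Consider the simpler parametrised integral
$$J(a) = \int_{-\infty}^{\infty} \frac{3 e^{- a s^{2}}}{4} \, ds = \frac{3 \sqrt{\pi}}{4 \sqrt{a}}.$$

Differentiating under the integral sign brings down a factor of $(-s^2)$:
$$\frac{dJ}{da} = \int_{-\infty}^{\infty} - \frac{3 s^{2} e^{- a s^{2}}}{4} \, ds = - \frac{3 \sqrt{\pi}}{8 a^{\frac{3}{2}}}.$$

Repeating $4$ times in total — each differentiation brings down another $(-s^2)$ — gives
$$\frac{d^{4}J}{da^{4}} = \int_{-\infty}^{\infty} \frac{3 s^{8} e^{- a s^{2}}}{4} \, ds = \frac{315 \sqrt{\pi}}{64 a^{\frac{9}{2}}},$$
and the integrand here is exactly the target integrand, so $I = \frac{315 \sqrt{\pi}}{64 a^{\frac{9}{2}}}$.

Setting $a = \frac{5}{3}$:
$$I = \frac{5103 \sqrt{15} \sqrt{\pi}}{40000}.$$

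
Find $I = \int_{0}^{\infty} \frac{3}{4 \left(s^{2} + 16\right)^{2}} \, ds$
$\frac{3 \pi}{1024}$

Begin with the known result
$$J(a) = \int_{0}^{\infty} \frac{3}{4 \left(a^{2} + s^{2}\right)} \, ds = \frac{3 \pi}{8 a}.$$

Differentiating under the integral sign with respect to $a$,
$$\frac{dJ}{da} = \int_{0}^{\infty} - \frac{3 a}{2 \left(a^{2} + s^{2}\right)^{2}} \, ds = - \frac{3 \pi}{8 a^{2}},$$
so $\int_{0}^{\infty} \frac{3}{4 \left(a^{2} + s^{2}\right)^{2}} \, ds = \frac{3 \pi}{16 a^{3}}$.

Setting $a = 4$:
$$I = \frac{3 \pi}{1024}.$$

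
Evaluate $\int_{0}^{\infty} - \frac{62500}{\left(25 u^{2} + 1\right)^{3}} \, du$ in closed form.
$- \frac{9375 \pi}{4}$

Begin with the known result
$$J(a) = \int_{0}^{\infty} - \frac{4}{a^{2} + u^{2}} \, du = - \frac{2 \pi}{a}.$$

Differentiating under the integral sign with respect to $a$,
$$\frac{dJ}{da} = \int_{0}^{\infty} \frac{8 a}{\left(a^{2} + u^{2}\right)^{2}} \, du = \frac{2 \pi}{a^{2}},$$
so $\int_{0}^{\infty} - \frac{4}{\left(a^{2} + u^{2}\right)^{2}} \, du = - \frac{\pi}{a^{3}}$.

Repeating — each differentiation of $1/(u^2+a^2)^j$ produces $-2ja/(u^2+a^2)^{j+1}$ — and dividing through by $-2ja$ at each step yields, after $2$ differentiations in total,
$$\int_{0}^{\infty} - \frac{4}{\left(a^{2} + u^{2}\right)^{3}} \, du = - \frac{3 \pi}{4 a^{5}}.$$

Setting $a = \frac{1}{5}$:
$$I = - \frac{9375 \pi}{4}.$$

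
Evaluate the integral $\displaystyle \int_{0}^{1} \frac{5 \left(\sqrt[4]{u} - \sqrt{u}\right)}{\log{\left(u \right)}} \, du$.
$\log{\left(\frac{3125}{7776} \right)}$

Introduce a parameter $a$ in the exponent: let $I(a) = \int_{0}^{1} \frac{5 \left(- \sqrt{u} + u^{a}\right)}{\log{\left(u \right)}} \, du$.

Since $\dfrac{\partial}{\partial a}\,u^{a} = u^{a} \ln u$, the $\ln u$ in the denominator cancels and
$$\frac{dI}{da} = \int_{0}^{1} 5 u^{a} \, du = 5 \left[\frac{u^{a+1}}{a+1}\right]_0^1 = \frac{5}{a + 1}.$$

Integrating with respect to $a$ gives $I(a) = \log{\left(\frac{32 \left(a + 1\right)^{5}}{243} \right)} + C$.

At $a = \frac{1}{2}$ the integrand is identically $0$, so $I(\frac{1}{2}) = 0$. The closed form gives $0$, hence $C = 0$.

Setting $a = \frac{1}{4}$:
$$I = \log{\left(\frac{3125}{7776} \right)}.$$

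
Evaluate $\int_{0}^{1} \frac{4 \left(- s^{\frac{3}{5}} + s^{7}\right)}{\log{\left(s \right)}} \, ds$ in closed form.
$\log{\left(625 \right)}$

Introduce a parameter $a$ in the exponent: let $I(a) = \int_{0}^{1} \frac{4 \left(s^{7} - s^{a}\right)}{\log{\left(s \right)}} \, ds$.

Since $\dfrac{\partial}{\partial a}\,s^{a} = s^{a} \ln s$, the $\ln s$ in the denominator cancels and
$$\frac{dI}{da} = \int_{0}^{1} -4 s^{a} \, ds = -4 \left[\frac{s^{a+1}}{a+1}\right]_0^1 = - \frac{4}{a + 1}.$$

Integrating with respect to $a$ gives $I(a) = - \log{\left(\frac{\left(a + 1\right)^{4}}{4096} \right)} + C$.

At $a = 7$ the integrand is identically $0$, so $I(7) = 0$. The closed form gives $0$, hence $C = 0$.

Setting $a = \frac{3}{5}$:
$$I = \log{\left(625 \right)}.$$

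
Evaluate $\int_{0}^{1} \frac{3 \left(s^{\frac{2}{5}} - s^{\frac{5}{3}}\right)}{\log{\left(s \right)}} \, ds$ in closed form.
$\log{\left(\frac{9261}{64000} \right)}$

Replace the exponent $\frac{2}{5}$ by a parameter $a$: let $I(a) = \int_{0}^{1} \frac{3 \left(- s^{\frac{5}{3}} + s^{a}\right)}{\log{\left(s \right)}} \, ds$.

Since $\dfrac{\partial}{\partial a}\,s^{a} = s^{a} \ln s$, the $\ln s$ in the denominator cancels and
$$\frac{dI}{da} = \int_{0}^{1} 3 s^{a} \, ds = 3 \left[\frac{s^{a+1}}{a+1}\right]_0^1 = \frac{3}{a + 1}.$$

Integrating with respect to $a$ gives $I(a) = \log{\left(\frac{27 \left(a + 1\right)^{3}}{512} \right)} + C$.

At $a = \frac{5}{3}$ the integrand is identically $0$, so $I(\frac{5}{3}) = 0$. The closed form gives $0$, hence $C = 0$.

Setting $a = \frac{2}{5}$:
$$I = \log{\left(\frac{9261}{64000} \right)}.$$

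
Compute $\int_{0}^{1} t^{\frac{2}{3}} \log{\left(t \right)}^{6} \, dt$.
$\frac{314928}{15625}$

Begin with the known integral
$$J(a) = \int_{0}^{1} t^{a} \, dt = \frac{1}{a + 1}.$$

Differentiating under the integral sign brings down a factor of $\ln t$:
$$\frac{dJ}{da} = \int_{0}^{1} t^{a} \log{\left(t \right)} \, dt = - \frac{1}{\left(a + 1\right)^{2}}.$$

Repeating $6$ times in total — each differentiation brings down another $\ln t$ — gives
$$\frac{d^{6}J}{da^{6}} = \int_{0}^{1} t^{a} \log{\left(t \right)}^{6} \, dt = \frac{720}{\left(a + 1\right)^{7}},$$
and the integrand here is exactly the target integrand, so $I = \frac{720}{\left(a + 1\right)^{7}}$.

Setting $a = \frac{2}{3}$:
$$I = \frac{314928}{15625}.$$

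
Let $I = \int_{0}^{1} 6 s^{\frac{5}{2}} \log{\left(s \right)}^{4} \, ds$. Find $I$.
$\frac{4608}{16807}$

Begin with the known integral
$$J(a) = \int_{0}^{1} 6 s^{a} \, ds = \frac{6}{a + 1}.$$

Differentiating under the integral sign brings down a factor of $\ln s$:
$$\frac{dJ}{da} = \int_{0}^{1} 6 s^{a} \log{\left(s \right)} \, ds = - \frac{6}{\left(a + 1\right)^{2}}.$$

Repeating $4$ times in total — each differentiation brings down another $\ln s$ — gives
$$\frac{d^{4}J}{da^{4}} = \int_{0}^{1} 6 s^{a} \log{\left(s \right)}^{4} \, ds = \frac{144}{\left(a + 1\right)^{5}},$$
and the integrand here is exactly the target integrand, so $I = \frac{144}{\left(a + 1\right)^{5}}$.

Setting $a = \frac{5}{2}$:
$$I = \frac{4608}{16807}.$$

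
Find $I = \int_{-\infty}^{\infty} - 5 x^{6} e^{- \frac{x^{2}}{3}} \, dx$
$- \frac{2025 \sqrt{3} \sqrt{\pi}}{8}$

Consider the simpler parametrised integral
$$J(a) = \int_{-\infty}^{\infty} - 5 e^{- a x^{2}} \, dx = - \frac{5 \sqrt{\pi}}{\sqrt{a}}.$$

Differentiating under the integral sign brings down a factor of $(-x^2)$:
$$\frac{dJ}{da} = \int_{-\infty}^{\infty} 5 x^{2} e^{- a x^{2}} \, dx = \frac{5 \sqrt{\pi}}{2 a^{\frac{3}{2}}}.$$

Repeating $3$ times in total — each differentiation brings down another $(-x^2)$ — gives
$$\frac{d^{3}J}{da^{3}} = \int_{-\infty}^{\infty} 5 x^{6} e^{- a x^{2}} \, dx = \frac{75 \sqrt{\pi}}{8 a^{\frac{7}{2}}},$$
and the integrand here is $(-1)^{3}$ times the target integrand, so $I = (-1)^{3}\,\frac{d^{3}J}{da^{3}} = - \frac{75 \sqrt{\pi}}{8 a^{\frac{7}{2}}}$.

Setting $a = \frac{1}{3}$:
$$I = - \frac{2025 \sqrt{3} \sqrt{\pi}}{8}.$$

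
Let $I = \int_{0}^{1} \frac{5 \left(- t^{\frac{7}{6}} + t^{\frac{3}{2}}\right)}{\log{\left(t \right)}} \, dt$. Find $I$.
$- \log{\left(\frac{371293}{759375} \right)}$

Replace the exponent $\frac{7}{6}$ by a parameter $a$: let $I(a) = \int_{0}^{1} \frac{5 \left(t^{\frac{3}{2}} - t^{a}\right)}{\log{\left(t \right)}} \, dt$.

Since $\dfrac{\partial}{\partial a}\,t^{a} = t^{a} \ln t$, the $\ln t$ in the denominator cancels and
$$\frac{dI}{da} = \int_{0}^{1} -5 t^{a} \, dt = -5 \left[\frac{t^{a+1}}{a+1}\right]_0^1 = - \frac{5}{a + 1}.$$

Integrating with respect to $a$ gives $I(a) = - \log{\left(\frac{32 \left(a + 1\right)^{5}}{3125} \right)} + C$.

At $a = \frac{3}{2}$ the integrand is identically $0$, so $I(\frac{3}{2}) = 0$. The closed form gives $0$, hence $C = 0$.

Setting $a = \frac{7}{6}$:
$$I = - \log{\left(\frac{371293}{759375} \right)}.$$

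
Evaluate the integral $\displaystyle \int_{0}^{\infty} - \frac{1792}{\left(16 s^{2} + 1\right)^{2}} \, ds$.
$- 112 \pi$

Begin with the known result
$$J(a) = \int_{0}^{\infty} - \frac{7}{a^{2} + s^{2}} \, ds = - \frac{7 \pi}{2 a}.$$

Differentiating under the integral sign with respect to $a$,
$$\frac{dJ}{da} = \int_{0}^{\infty} \frac{14 a}{\left(a^{2} + s^{2}\right)^{2}} \, ds = \frac{7 \pi}{2 a^{2}},$$
so $\int_{0}^{\infty} - \frac{7}{\left(a^{2} + s^{2}\right)^{2}} \, ds = - \frac{7 \pi}{4 a^{3}}$.

Setting $a = \frac{1}{4}$:
$$I = - 112 \pi.$$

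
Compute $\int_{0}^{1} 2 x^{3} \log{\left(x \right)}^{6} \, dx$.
$\frac{45}{512}$

Begin with the known integral
$$J(a) = \int_{0}^{1} 2 x^{a} \, dx = \frac{2}{a + 1}.$$

Differentiating under the integral sign brings down a factor of $\ln x$:
$$\frac{dJ}{da} = \int_{0}^{1} 2 x^{a} \log{\left(x \right)} \, dx = - \frac{2}{\left(a + 1\right)^{2}}.$$

Repeating $6$ times in total — each differentiation brings down another $\ln x$ — gives
$$\frac{d^{6}J}{da^{6}} = \int_{0}^{1} 2 x^{a} \log{\left(x \right)}^{6} \, dx = \frac{1440}{\left(a + 1\right)^{7}},$$
and the integrand here is exactly the target integrand, so $I = \frac{1440}{\left(a + 1\right)^{7}}$.

Setting $a = 3$:
$$I = \frac{45}{512}.$$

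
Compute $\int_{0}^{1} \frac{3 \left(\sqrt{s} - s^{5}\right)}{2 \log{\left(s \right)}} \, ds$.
$- \log{\left(8 \right)}$

Consider the one-parameter family: let $I(a) = \int_{0}^{1} \frac{3 \left(\sqrt{s} - s^{a}\right)}{2 \log{\left(s \right)}} \, ds$.

Since $\dfrac{\partial}{\partial a}\,s^{a} = s^{a} \ln s$, the $\ln s$ in the denominator cancels and
$$\frac{dI}{da} = \int_{0}^{1} - \frac{3}{2} s^{a} \, ds = - \frac{3}{2} \left[\frac{s^{a+1}}{a+1}\right]_0^1 = - \frac{3}{2 a + 2}.$$

Integrating with respect to $a$ gives $I(a) = - \log{\left(\frac{2 \sqrt{6} \left(a + 1\right)^{\frac{3}{2}}}{9} \right)} + C$.

At $a = \frac{1}{2}$ the integrand is identically $0$, so $I(\frac{1}{2}) = 0$. The closed form gives $0$, hence $C = 0$.

Setting $a = 5$:
$$I = - \log{\left(8 \right)}.$$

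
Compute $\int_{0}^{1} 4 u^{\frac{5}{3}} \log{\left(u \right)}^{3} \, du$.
$- \frac{243}{512}$

Begin with the known integral
$$J(a) = \int_{0}^{1} 4 u^{a} \, du = \frac{4}{a + 1}.$$

Differentiating under the integral sign brings down a factor of $\ln u$:
$$\frac{dJ}{da} = \int_{0}^{1} 4 u^{a} \log{\left(u \right)} \, du = - \frac{4}{\left(a + 1\right)^{2}}.$$

Repeating $3$ times in total — each differentiation brings down another $\ln u$ — gives
$$\frac{d^{3}J}{da^{3}} = \int_{0}^{1} 4 u^{a} \log{\left(u \right)}^{3} \, du = - \frac{24}{\left(a + 1\right)^{4}},$$
and the integrand here is exactly the target integrand, so $I = - \frac{24}{\left(a + 1\right)^{4}}$.

Setting $a = \frac{5}{3}$:
$$I = - \frac{243}{512}.$$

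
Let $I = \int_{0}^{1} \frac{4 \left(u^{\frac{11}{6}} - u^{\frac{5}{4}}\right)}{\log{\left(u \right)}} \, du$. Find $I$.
$- \log{\left(\frac{531441}{1336336} \right)}$

Consider the one-parameter family: let $I(a) = \int_{0}^{1} \frac{4 \left(u^{\frac{11}{6}} - u^{a}\right)}{\log{\left(u \right)}} \, du$.

Since $\dfrac{\partial}{\partial a}\,u^{a} = u^{a} \ln u$, the $\ln u$ in the denominator cancels and
$$\frac{dI}{da} = \int_{0}^{1} -4 u^{a} \, du = -4 \left[\frac{u^{a+1}}{a+1}\right]_0^1 = - \frac{4}{a + 1}.$$

Integrating with respect to $a$ gives $I(a) = - \log{\left(\frac{1296 \left(a + 1\right)^{4}}{83521} \right)} + C$.

At $a = \frac{11}{6}$ the integrand is identically $0$, so $I(\frac{11}{6}) = 0$. The closed form gives $0$, hence $C = 0$.

Setting $a = \frac{5}{4}$:
$$I = - \log{\left(\frac{531441}{1336336} \right)}.$$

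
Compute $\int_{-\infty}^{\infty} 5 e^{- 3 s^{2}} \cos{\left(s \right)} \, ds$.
$\frac{5 \sqrt{3} \sqrt{\pi}}{3 e^{\frac{1}{12}}}$

Treat the cosine frequency as a parameter and define $I(b) = \int_{-\infty}^{\infty} 5 e^{- 3 s^{2}} \cos{\left(b s \right)} \, ds$.

Differentiating under the integral sign,
$$I'(b) = \int_{-\infty}^{\infty} - 5 s e^{- 3 s^{2}} \sin{\left(b s \right)} \, ds.$$

Integrate $\int_{-\infty}^{\infty} s \sin(b s)\, e^{- 3 s^{2}}\, ds$ by parts with $u = \sin(b s)$ and $dv = s\, e^{- 3 s^{2}}\, ds$, giving $v = - \frac{e^{- 3 s^{2}}}{6}$. The boundary term vanishes and
$$\int_{-\infty}^{\infty} s \sin(b s)\, e^{- 3 s^{2}}\, ds = \frac{b}{6} \int_{-\infty}^{\infty} \cos(b s)\, e^{- 3 s^{2}}\, ds,$$
so $I'(b) = - \frac{b}{6}\, I(b)$.

This is a separable first-order ODE; solving with the initial condition $I(0) = \int_{-\infty}^{\infty} 5 e^{- 3 s^{2}}\,ds = \frac{5 \sqrt{3} \sqrt{\pi}}{3}$ gives
$$I(b) = \frac{5 \sqrt{3} \sqrt{\pi} e^{- \frac{b^{2}}{12}}}{3}.$$

Setting $b = 1$:
$$I = \frac{5 \sqrt{3} \sqrt{\pi}}{3 e^{\frac{1}{12}}}.$$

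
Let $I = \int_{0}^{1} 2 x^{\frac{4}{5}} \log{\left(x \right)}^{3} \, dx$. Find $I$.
$- \frac{2500}{2187}$

Start from the elementary integral
$$J(a) = \int_{0}^{1} 2 x^{a} \, dx = \frac{2}{a + 1}.$$

Differentiating under the integral sign brings down a factor of $\ln x$:
$$\frac{dJ}{da} = \int_{0}^{1} 2 x^{a} \log{\left(x \right)} \, dx = - \frac{2}{\left(a + 1\right)^{2}}.$$

Repeating $3$ times in total — each differentiation brings down another $\ln x$ — gives
$$\frac{d^{3}J}{da^{3}} = \int_{0}^{1} 2 x^{a} \log{\left(x \right)}^{3} \, dx = - \frac{12}{\left(a + 1\right)^{4}},$$
and the integrand here is exactly the target integrand, so $I = - \frac{12}{\left(a + 1\right)^{4}}$.

Setting $a = \frac{4}{5}$:
$$I = - \frac{2500}{2187}.$$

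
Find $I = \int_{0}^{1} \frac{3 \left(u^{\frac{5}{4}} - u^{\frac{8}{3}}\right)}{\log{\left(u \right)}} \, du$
$\log{\left(\frac{19683}{85184} \right)}$

Introduce a parameter $a$ in the exponent: let $I(a) = \int_{0}^{1} \frac{3 \left(- u^{\frac{8}{3}} + u^{a}\right)}{\log{\left(u \right)}} \, du$.

Since $\dfrac{\partial}{\partial a}\,u^{a} = u^{a} \ln u$, the $\ln u$ in the denominator cancels and
$$\frac{dI}{da} = \int_{0}^{1} 3 u^{a} \, du = 3 \left[\frac{u^{a+1}}{a+1}\right]_0^1 = \frac{3}{a + 1}.$$

Integrating with respect to $a$ gives $I(a) = \log{\left(\frac{27 \left(a + 1\right)^{3}}{1331} \right)} + C$.

At $a = \frac{8}{3}$ the integrand is identically $0$, so $I(\frac{8}{3}) = 0$. The closed form gives $0$, hence $C = 0$.

Setting $a = \frac{5}{4}$:
$$I = \log{\left(\frac{19683}{85184} \right)}.$$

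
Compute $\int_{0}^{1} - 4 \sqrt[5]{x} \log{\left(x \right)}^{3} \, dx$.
$\frac{625}{54}$

Start from the elementary integral
$$J(a) = \int_{0}^{1} - 4 x^{a} \, dx = - \frac{4}{a + 1}.$$

Differentiating under the integral sign brings down a factor of $\ln x$:
$$\frac{dJ}{da} = \int_{0}^{1} - 4 x^{a} \log{\left(x \right)} \, dx = \frac{4}{\left(a + 1\right)^{2}}.$$

Repeating $3$ times in total — each differentiation brings down another $\ln x$ — gives
$$\frac{d^{3}J}{da^{3}} = \int_{0}^{1} - 4 x^{a} \log{\left(x \right)}^{3} \, dx = \frac{24}{\left(a + 1\right)^{4}},$$
and the integrand here is exactly the target integrand, so $I = \frac{24}{\left(a + 1\right)^{4}}$.

Setting $a = \frac{1}{5}$:
$$I = \frac{625}{54}.$$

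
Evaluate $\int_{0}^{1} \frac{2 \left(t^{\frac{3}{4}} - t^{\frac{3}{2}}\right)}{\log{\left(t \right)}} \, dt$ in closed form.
$\log{\left(\frac{49}{100} \right)}$

Consider the one-parameter family: let $I(a) = \int_{0}^{1} \frac{2 \left(- t^{\frac{3}{2}} + t^{a}\right)}{\log{\left(t \right)}} \, dt$.

Since $\dfrac{\partial}{\partial a}\,t^{a} = t^{a} \ln t$, the $\ln t$ in the denominator cancels and
$$\frac{dI}{da} = \int_{0}^{1} 2 t^{a} \, dt = 2 \left[\frac{t^{a+1}}{a+1}\right]_0^1 = \frac{2}{a + 1}.$$

Integrating with respect to $a$ gives $I(a) = \log{\left(\frac{4 \left(a + 1\right)^{2}}{25} \right)} + C$.

At $a = \frac{3}{2}$ the integrand is identically $0$, so $I(\frac{3}{2}) = 0$. The closed form gives $0$, hence $C = 0$.

Setting $a = \frac{3}{4}$:
$$I = \log{\left(\frac{49}{100} \right)}.$$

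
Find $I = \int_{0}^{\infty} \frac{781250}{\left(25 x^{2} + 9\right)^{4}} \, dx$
$\frac{390625 \pi}{34992}$

Start from the standard arctangent integral
$$J(a) = \int_{0}^{\infty} \frac{2}{a^{2} + x^{2}} \, dx = \frac{\pi}{a}.$$

Differentiating under the integral sign with respect to $a$,
$$\frac{dJ}{da} = \int_{0}^{\infty} - \frac{4 a}{\left(a^{2} + x^{2}\right)^{2}} \, dx = - \frac{\pi}{a^{2}},$$
so $\int_{0}^{\infty} \frac{2}{\left(a^{2} + x^{2}\right)^{2}} \, dx = \frac{\pi}{2 a^{3}}$.

Repeating — each differentiation of $1/(x^2+a^2)^j$ produces $-2ja/(x^2+a^2)^{j+1}$ — and dividing through by $-2ja$ at each step yields, after $3$ differentiations in total,
$$\int_{0}^{\infty} \frac{2}{\left(a^{2} + x^{2}\right)^{4}} \, dx = \frac{5 \pi}{16 a^{7}}.$$

Setting $a = \frac{3}{5}$:
$$I = \frac{390625 \pi}{34992}.$$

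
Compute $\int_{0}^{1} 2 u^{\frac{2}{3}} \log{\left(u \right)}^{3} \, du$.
$- \frac{972}{625}$

Consider the simpler parametrised integral
$$J(a) = \int_{0}^{1} 2 u^{a} \, du = \frac{2}{a + 1}.$$

Differentiating under the integral sign brings down a factor of $\ln u$:
$$\frac{dJ}{da} = \int_{0}^{1} 2 u^{a} \log{\left(u \right)} \, du = - \frac{2}{\left(a + 1\right)^{2}}.$$

Repeating $3$ times in total — each differentiation brings down another $\ln u$ — gives
$$\frac{d^{3}J}{da^{3}} = \int_{0}^{1} 2 u^{a} \log{\left(u \right)}^{3} \, du = - \frac{12}{\left(a + 1\right)^{4}},$$
and the integrand here is exactly the target integrand, so $I = - \frac{12}{\left(a + 1\right)^{4}}$.

Setting $a = \frac{2}{3}$:
$$I = - \frac{972}{625}.$$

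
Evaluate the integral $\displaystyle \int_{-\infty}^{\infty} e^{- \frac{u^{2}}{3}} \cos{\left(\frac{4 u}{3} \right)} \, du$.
$\frac{\sqrt{3} \sqrt{\pi}}{e^{\frac{4}{3}}}$

Let $b$ denote the cosine frequency and define $I(b) = \int_{-\infty}^{\infty} e^{- \frac{u^{2}}{3}} \cos{\left(b u \right)} \, du$.

Differentiating under the integral sign,
$$I'(b) = \int_{-\infty}^{\infty} - u e^{- \frac{u^{2}}{3}} \sin{\left(b u \right)} \, du.$$

Integrate $\int_{-\infty}^{\infty} u \sin(b u)\, e^{- \frac{u^{2}}{3}}\, du$ by parts with $w = \sin(b u)$ and $dv = u\, e^{- \frac{u^{2}}{3}}\, du$, giving $v = - \frac{3 e^{- \frac{u^{2}}{3}}}{2}$. The boundary term vanishes and
$$\int_{-\infty}^{\infty} u \sin(b u)\, e^{- \frac{u^{2}}{3}}\, du = \frac{3 b}{2} \int_{-\infty}^{\infty} \cos(b u)\, e^{- \frac{u^{2}}{3}}\, du,$$
so $I'(b) = - \frac{3 b}{2}\, I(b)$.

This is a separable first-order ODE; solving with the initial condition $I(0) = \int_{-\infty}^{\infty} e^{- \frac{u^{2}}{3}}\,du = \sqrt{3} \sqrt{\pi}$ gives
$$I(b) = \sqrt{3} \sqrt{\pi} e^{- \frac{3 b^{2}}{4}}.$$

Setting $b = \frac{4}{3}$:
$$I = \frac{\sqrt{3} \sqrt{\pi}}{e^{\frac{4}{3}}}.$$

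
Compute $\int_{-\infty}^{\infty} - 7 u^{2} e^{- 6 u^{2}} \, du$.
$- \frac{7 \sqrt{6} \sqrt{\pi}}{72}$

Consider the simpler parametrised integral
$$J(a) = \int_{-\infty}^{\infty} - 7 e^{- a u^{2}} \, du = - \frac{7 \sqrt{\pi}}{\sqrt{a}}.$$

Differentiating under the integral sign brings down a factor of $(-u^2)$:
$$\frac{dJ}{da} = \int_{-\infty}^{\infty} 7 u^{2} e^{- a u^{2}} \, du = \frac{7 \sqrt{\pi}}{2 a^{\frac{3}{2}}}.$$

The integral on the left is $-I$, so $I = - \frac{7 \sqrt{\pi}}{2 a^{\frac{3}{2}}}$.

Setting $a = 6$:
$$I = - \frac{7 \sqrt{6} \sqrt{\pi}}{72}.$$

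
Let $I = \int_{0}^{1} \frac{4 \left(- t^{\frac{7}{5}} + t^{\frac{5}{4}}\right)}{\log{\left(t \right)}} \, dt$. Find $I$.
$\log{\left(\frac{50625}{65536} \right)}$

Introduce a parameter $a$ in the exponent: let $I(a) = \int_{0}^{1} \frac{4 \left(- t^{\frac{7}{5}} + t^{a}\right)}{\log{\left(t \right)}} \, dt$.

Since $\dfrac{\partial}{\partial a}\,t^{a} = t^{a} \ln t$, the $\ln t$ in the denominator cancels and
$$\frac{dI}{da} = \int_{0}^{1} 4 t^{a} \, dt = 4 \left[\frac{t^{a+1}}{a+1}\right]_0^1 = \frac{4}{a + 1}.$$

Integrating with respect to $a$ gives $I(a) = \log{\left(\frac{625 \left(a + 1\right)^{4}}{20736} \right)} + C$.

At $a = \frac{7}{5}$ the integrand is identically $0$, so $I(\frac{7}{5}) = 0$. The closed form gives $0$, hence $C = 0$.

Setting $a = \frac{5}{4}$:
$$I = \log{\left(\frac{50625}{65536} \right)}.$$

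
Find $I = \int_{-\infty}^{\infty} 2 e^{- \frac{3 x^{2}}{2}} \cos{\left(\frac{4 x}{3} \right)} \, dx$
$\frac{2 \sqrt{6} \sqrt{\pi}}{3 e^{\frac{8}{27}}}$

Let $b$ denote the cosine frequency and define $I(b) = \int_{-\infty}^{\infty} 2 e^{- \frac{3 x^{2}}{2}} \cos{\left(b x \right)} \, dx$.

Differentiating under the integral sign,
$$I'(b) = \int_{-\infty}^{\infty} - 2 x e^{- \frac{3 x^{2}}{2}} \sin{\left(b x \right)} \, dx.$$

Integrate $\int_{-\infty}^{\infty} x \sin(b x)\, e^{- \frac{3 x^{2}}{2}}\, dx$ by parts with $u = \sin(b x)$ and $dv = x\, e^{- \frac{3 x^{2}}{2}}\, dx$, giving $v = - \frac{e^{- \frac{3 x^{2}}{2}}}{3}$. The boundary term vanishes and
$$\int_{-\infty}^{\infty} x \sin(b x)\, e^{- \frac{3 x^{2}}{2}}\, dx = \frac{b}{3} \int_{-\infty}^{\infty} \cos(b x)\, e^{- \frac{3 x^{2}}{2}}\, dx,$$
so $I'(b) = - \frac{b}{3}\, I(b)$.

This is a separable first-order ODE; solving with the initial condition $I(0) = \int_{-\infty}^{\infty} 2 e^{- \frac{3 x^{2}}{2}}\,dx = \frac{2 \sqrt{6} \sqrt{\pi}}{3}$ gives
$$I(b) = \frac{2 \sqrt{6} \sqrt{\pi} e^{- \frac{b^{2}}{6}}}{3}.$$

Setting $b = \frac{4}{3}$:
$$I = \frac{2 \sqrt{6} \sqrt{\pi}}{3 e^{\frac{8}{27}}}.$$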